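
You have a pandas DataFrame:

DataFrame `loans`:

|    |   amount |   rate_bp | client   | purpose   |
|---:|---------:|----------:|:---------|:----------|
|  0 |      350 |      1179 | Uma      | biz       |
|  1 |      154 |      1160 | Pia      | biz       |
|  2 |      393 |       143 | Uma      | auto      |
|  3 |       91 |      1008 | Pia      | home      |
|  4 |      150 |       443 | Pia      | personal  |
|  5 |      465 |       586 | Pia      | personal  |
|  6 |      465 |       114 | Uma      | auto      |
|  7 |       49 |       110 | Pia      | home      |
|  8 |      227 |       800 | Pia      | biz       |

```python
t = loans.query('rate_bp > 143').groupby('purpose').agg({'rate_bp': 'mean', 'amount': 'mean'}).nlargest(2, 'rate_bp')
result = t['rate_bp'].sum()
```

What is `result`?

2054.33333333

filter rows where rate_bp > 143:
   amount  rate_bp client   purpose
0     350     1179    Uma       biz
1     154     1160    Pia       biz
3      91     1008    Pia      home
4     150      443    Pia  personal
5     465      586    Pia  personal
8     227      800    Pia       biz
group by purpose: mean(rate_bp), mean(amount):
              rate_bp      amount
purpose                          
biz       1046.333333  243.666667
home      1008.000000   91.000000
personal   514.500000  307.500000
take 2 rows with largest rate_bp:
             rate_bp      amount
purpose                         
biz      1046.333333  243.666667
home     1008.000000   91.000000
Taking the sum of column 'rate_bp' gives 2054.33333333.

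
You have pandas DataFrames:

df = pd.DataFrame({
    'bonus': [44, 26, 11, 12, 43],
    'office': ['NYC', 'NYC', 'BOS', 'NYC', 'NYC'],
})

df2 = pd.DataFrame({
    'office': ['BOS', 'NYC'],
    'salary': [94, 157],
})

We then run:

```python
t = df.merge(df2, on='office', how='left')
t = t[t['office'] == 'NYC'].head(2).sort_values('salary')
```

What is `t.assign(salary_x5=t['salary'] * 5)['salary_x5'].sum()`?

1570

merge on 'office' (how='left') → 5 rows:
   bonus office  salary
0     44    NYC     157
1     26    NYC     157
2     11    BOS      94
3     12    NYC     157
4     43    NYC     157
filter rows where office == 'NYC':
   bonus office  salary
0     44    NYC     157
1     26    NYC     157
3     12    NYC     157
4     43    NYC     157
take first 2 rows:
   bonus office  salary
0     44    NYC     157
1     26    NYC     157
sort by salary:
   bonus office  salary
0     44    NYC     157
1     26    NYC     157
add column salary_x5 = t['salary'] * 5:
   bonus office  salary  salary_x5
0     44    NYC     157        785
1     26    NYC     157        785
Reading off the sum of column 'salary_x5', we get 1570.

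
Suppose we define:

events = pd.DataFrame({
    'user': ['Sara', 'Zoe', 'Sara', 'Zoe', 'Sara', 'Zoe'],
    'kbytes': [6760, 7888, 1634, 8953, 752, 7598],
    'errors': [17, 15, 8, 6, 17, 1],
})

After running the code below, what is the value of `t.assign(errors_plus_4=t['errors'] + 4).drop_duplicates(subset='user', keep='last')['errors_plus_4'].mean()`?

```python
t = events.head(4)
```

take first 4 rows:
   user  kbytes  errors
0  Sara    6760      17
1   Zoe    7888      15
2  Sara    1634       8
3   Zoe    8953       6
add column errors_plus_4 = t['errors'] + 4:
   user  kbytes  errors  errors_plus_4
0  Sara    6760      17             21
1   Zoe    7888      15             19
2  Sara    1634       8             12
3   Zoe    8953       6             10
drop duplicate user (keep=last):
   user  kbytes  errors  errors_plus_4
2  Sara    1634       8             12
3   Zoe    8953       6             10
Then the mean of column 'errors_plus_4': 11.0

11.0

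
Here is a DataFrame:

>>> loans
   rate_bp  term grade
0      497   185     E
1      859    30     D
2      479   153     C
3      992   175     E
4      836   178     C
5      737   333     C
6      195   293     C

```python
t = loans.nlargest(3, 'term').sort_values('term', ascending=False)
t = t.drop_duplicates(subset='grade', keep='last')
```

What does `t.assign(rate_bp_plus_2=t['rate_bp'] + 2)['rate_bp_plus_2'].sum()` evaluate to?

take 3 rows with largest term:
   rate_bp  term grade
5      737   333     C
6      195   293     C
0      497   185     E
sort by term descending:
   rate_bp  term grade
5      737   333     C
6      195   293     C
0      497   185     E
drop duplicate grade (keep=last):
   rate_bp  term grade
6      195   293     C
0      497   185     E
add column rate_bp_plus_2 = t['rate_bp'] + 2:
   rate_bp  term grade  rate_bp_plus_2
6      195   293     C             197
0      497   185     E             499
sum of column 'rate_bp_plus_2' → 696

696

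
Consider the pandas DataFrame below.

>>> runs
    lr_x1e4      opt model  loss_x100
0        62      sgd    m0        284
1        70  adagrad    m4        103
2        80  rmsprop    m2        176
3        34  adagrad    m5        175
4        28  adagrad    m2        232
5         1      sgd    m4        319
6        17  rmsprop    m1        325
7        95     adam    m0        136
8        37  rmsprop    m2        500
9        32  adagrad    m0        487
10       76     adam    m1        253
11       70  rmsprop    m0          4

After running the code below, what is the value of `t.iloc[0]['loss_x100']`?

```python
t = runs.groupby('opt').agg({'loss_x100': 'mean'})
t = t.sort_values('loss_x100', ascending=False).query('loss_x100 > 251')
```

301.5

group by opt, mean of loss_x100:
         loss_x100
opt               
adagrad     249.25
adam        194.50
rmsprop     251.25
sgd         301.50
sort by loss_x100 descending:
         loss_x100
opt               
sgd         301.50
rmsprop     251.25
adagrad     249.25
adam        194.50
filter rows where loss_x100 > 251:
         loss_x100
opt               
sgd         301.50
rmsprop     251.25
Reading off the value at position 0, column 'loss_x100', we get 301.5.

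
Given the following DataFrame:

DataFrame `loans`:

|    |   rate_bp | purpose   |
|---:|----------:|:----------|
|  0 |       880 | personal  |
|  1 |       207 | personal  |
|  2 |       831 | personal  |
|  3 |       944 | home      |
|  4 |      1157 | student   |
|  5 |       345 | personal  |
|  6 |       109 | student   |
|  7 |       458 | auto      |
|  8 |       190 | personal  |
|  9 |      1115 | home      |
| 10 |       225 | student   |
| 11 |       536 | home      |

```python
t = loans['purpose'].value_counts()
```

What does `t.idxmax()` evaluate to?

personal

value_counts of purpose:
purpose
personal    5
home        3
student     3
auto        1
Name: count, dtype: int64
Taking the label with the largest value gives personal.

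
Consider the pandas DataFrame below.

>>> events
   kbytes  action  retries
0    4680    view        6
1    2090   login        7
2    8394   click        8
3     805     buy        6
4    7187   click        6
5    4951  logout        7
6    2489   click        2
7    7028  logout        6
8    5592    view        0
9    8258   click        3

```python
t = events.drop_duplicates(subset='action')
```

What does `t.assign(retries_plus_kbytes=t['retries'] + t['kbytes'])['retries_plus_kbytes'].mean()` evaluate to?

drop duplicate action (keep=first):
   kbytes  action  retries
0    4680    view        6
1    2090   login        7
2    8394   click        8
3     805     buy        6
5    4951  logout        7
add column retries_plus_kbytes = t['retries'] + t['kbytes']:
   kbytes  action  retries  retries_plus_kbytes
0    4680    view        6                 4686
1    2090   login        7                 2097
2    8394   click        8                 8402
3     805     buy        6                  811
5    4951  logout        7                 4958
Taking the mean of column 'retries_plus_kbytes' gives 4190.8.

4190.8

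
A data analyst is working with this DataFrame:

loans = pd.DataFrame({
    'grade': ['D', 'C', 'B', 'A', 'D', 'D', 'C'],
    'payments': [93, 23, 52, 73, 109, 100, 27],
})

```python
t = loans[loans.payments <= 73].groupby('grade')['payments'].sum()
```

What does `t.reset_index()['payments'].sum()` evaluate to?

filter rows where payments <= 73:
  grade  payments
1     C        23
2     B        52
3     A        73
6     C        27
group by grade, sum of payments:
grade
A    73
B    52
C    50
Name: payments, dtype: int64
reset_index():
  grade  payments
0     A        73
1     B        52
2     C        50

175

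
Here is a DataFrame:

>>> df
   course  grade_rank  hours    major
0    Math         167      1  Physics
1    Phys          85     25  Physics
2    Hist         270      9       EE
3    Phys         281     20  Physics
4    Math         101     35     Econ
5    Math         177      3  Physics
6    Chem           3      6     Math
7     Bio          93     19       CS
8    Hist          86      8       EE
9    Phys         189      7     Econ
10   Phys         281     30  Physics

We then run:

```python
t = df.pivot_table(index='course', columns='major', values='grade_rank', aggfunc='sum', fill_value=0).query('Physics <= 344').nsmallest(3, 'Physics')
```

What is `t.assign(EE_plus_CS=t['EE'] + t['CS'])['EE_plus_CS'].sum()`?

449

pivot: rows=course, cols=major, sum(grade_rank):
major   CS   EE  Econ  Math  Physics
course                              
Bio     93    0     0     0        0
Chem     0    0     0     3        0
Hist     0  356     0     0        0
Math     0    0   101     0      344
Phys     0    0   189     0      647
filter rows where Physics <= 344:
major   CS   EE  Econ  Math  Physics
course                              
Bio     93    0     0     0        0
Chem     0    0     0     3        0
Hist     0  356     0     0        0
Math     0    0   101     0      344
take 3 rows with smallest Physics:
major   CS   EE  Econ  Math  Physics
course                              
Bio     93    0     0     0        0
Chem     0    0     0     3        0
Hist     0  356     0     0        0
add column EE_plus_CS = t['EE'] + t['CS']:
major   CS   EE  Econ  Math  Physics  EE_plus_CS
course                                          
Bio     93    0     0     0        0          93
Chem     0    0     0     3        0           0
Hist     0  356     0     0        0         356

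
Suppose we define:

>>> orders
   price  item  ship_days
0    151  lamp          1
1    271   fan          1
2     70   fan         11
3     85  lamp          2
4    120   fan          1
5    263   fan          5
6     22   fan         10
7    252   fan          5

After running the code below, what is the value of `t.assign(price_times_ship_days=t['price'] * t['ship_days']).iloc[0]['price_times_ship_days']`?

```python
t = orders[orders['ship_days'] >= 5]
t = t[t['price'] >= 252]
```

filter rows where ship_days >= 5:
   price item  ship_days
2     70  fan         11
5    263  fan          5
6     22  fan         10
7    252  fan          5
filter rows where price >= 252:
   price item  ship_days
5    263  fan          5
7    252  fan          5
add column price_times_ship_days = t['price'] * t['ship_days']:
   price item  ship_days  price_times_ship_days
5    263  fan          5                   1315
7    252  fan          5                   1260

1315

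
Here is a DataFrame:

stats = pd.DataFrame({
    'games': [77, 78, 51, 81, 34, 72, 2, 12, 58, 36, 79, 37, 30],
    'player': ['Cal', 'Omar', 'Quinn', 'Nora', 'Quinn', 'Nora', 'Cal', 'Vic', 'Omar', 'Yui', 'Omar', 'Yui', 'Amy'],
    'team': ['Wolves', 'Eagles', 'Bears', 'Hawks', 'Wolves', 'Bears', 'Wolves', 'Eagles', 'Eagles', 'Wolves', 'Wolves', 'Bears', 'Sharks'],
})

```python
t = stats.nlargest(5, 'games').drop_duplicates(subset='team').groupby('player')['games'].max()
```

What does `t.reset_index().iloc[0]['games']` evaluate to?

81

take 5 rows with largest games:
    games player    team
3      81   Nora   Hawks
10     79   Omar  Wolves
1      78   Omar  Eagles
0      77    Cal  Wolves
5      72   Nora   Bears
drop duplicate team (keep=first):
    games player    team
3      81   Nora   Hawks
10     79   Omar  Wolves
1      78   Omar  Eagles
5      72   Nora   Bears
group by player, max of games:
player
Nora    81
Omar    79
Name: games, dtype: int64
reset_index():
  player  games
0   Nora     81
1   Omar     79
Taking the value at position 0, column 'games' gives 81.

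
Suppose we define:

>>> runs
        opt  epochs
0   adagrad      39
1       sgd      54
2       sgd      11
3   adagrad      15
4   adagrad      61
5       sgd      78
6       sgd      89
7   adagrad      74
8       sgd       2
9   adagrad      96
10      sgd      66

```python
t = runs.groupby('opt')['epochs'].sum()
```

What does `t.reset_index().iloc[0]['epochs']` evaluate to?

group by opt, sum of epochs:
opt
adagrad    285
sgd        300
Name: epochs, dtype: int64
reset_index():
       opt  epochs
0  adagrad     285
1      sgd     300

285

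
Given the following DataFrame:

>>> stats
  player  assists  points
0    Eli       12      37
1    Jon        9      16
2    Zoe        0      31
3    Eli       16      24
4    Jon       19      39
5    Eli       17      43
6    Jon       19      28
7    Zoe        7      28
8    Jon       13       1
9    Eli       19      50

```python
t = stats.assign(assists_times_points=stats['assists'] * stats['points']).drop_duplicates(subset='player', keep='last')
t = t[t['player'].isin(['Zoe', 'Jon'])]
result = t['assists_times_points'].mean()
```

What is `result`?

104.5

add column assists_times_points = stats['assists'] * stats['points']:
  player  assists  points  assists_times_points
0    Eli       12      37                   444
1    Jon        9      16                   144
2    Zoe        0      31                     0
3    Eli       16      24                   384
4    Jon       19      39                   741
5    Eli       17      43                   731
6    Jon       19      28                   532
7    Zoe        7      28                   196
8    Jon       13       1                    13
9    Eli       19      50                   950
drop duplicate player (keep=last):
  player  assists  points  assists_times_points
7    Zoe        7      28                   196
8    Jon       13       1                    13
9    Eli       19      50                   950
filter rows where player in ['Zoe', 'Jon']:
  player  assists  points  assists_times_points
7    Zoe        7      28                   196
8    Jon       13       1                    13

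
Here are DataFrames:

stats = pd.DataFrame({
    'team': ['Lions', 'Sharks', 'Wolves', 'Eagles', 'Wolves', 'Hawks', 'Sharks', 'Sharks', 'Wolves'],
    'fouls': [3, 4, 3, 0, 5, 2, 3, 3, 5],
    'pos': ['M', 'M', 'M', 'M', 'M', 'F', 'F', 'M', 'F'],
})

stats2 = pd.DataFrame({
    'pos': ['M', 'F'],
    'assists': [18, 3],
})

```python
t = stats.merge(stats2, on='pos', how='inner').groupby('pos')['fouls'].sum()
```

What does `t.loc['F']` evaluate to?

10

merge on 'pos' (how='inner') → 9 rows:
     team  fouls pos  assists
0   Lions      3   M       18
1  Sharks      4   M       18
2  Wolves      3   M       18
3  Eagles      0   M       18
4  Wolves      5   M       18
5   Hawks      2   F        3
6  Sharks      3   F        3
7  Sharks      3   M       18
8  Wolves      5   F        3
group by pos, sum of fouls:
pos
F    10
M    18
Name: fouls, dtype: int64
Hence 10.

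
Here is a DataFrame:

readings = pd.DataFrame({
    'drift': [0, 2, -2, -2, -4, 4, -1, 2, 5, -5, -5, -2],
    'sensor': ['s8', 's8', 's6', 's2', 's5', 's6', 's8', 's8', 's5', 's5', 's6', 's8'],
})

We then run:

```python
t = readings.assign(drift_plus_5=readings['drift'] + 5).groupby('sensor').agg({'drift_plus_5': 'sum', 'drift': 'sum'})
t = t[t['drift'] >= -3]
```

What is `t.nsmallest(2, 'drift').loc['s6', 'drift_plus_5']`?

12

add column drift_plus_5 = readings['drift'] + 5:
    drift sensor  drift_plus_5
0       0     s8             5
1       2     s8             7
2      -2     s6             3
3      -2     s2             3
4      -4     s5             1
5       4     s6             9
6      -1     s8             4
7       2     s8             7
8       5     s5            10
9      -5     s5             0
10     -5     s6             0
11     -2     s8             3
group by sensor: sum(drift_plus_5), sum(drift):
        drift_plus_5  drift
sensor                     
s2                 3     -2
s5                11     -4
s6                12     -3
s8                26      1
filter rows where drift >= -3:
        drift_plus_5  drift
sensor                     
s2                 3     -2
s6                12     -3
s8                26      1
take 2 rows with smallest drift:
        drift_plus_5  drift
sensor                     
s6                12     -3
s2                 3     -2
Finally, value at row 's6', column 'drift_plus_5' = 12.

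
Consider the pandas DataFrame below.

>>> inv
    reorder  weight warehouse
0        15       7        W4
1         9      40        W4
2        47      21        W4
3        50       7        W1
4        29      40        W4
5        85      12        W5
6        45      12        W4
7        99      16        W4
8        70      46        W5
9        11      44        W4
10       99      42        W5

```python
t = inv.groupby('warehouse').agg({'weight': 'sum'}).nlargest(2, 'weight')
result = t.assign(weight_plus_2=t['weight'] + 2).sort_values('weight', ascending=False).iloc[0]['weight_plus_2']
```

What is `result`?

group by warehouse, sum of weight:
           weight
warehouse        
W1              7
W4            180
W5            100
take 2 rows with largest weight:
           weight
warehouse        
W4            180
W5            100
add column weight_plus_2 = t['weight'] + 2:
           weight  weight_plus_2
warehouse                       
W4            180            182
W5            100            102
sort by weight descending:
           weight  weight_plus_2
warehouse                       
W4            180            182
W5            100            102
Finally, value at position 0, column 'weight_plus_2' = 182.

182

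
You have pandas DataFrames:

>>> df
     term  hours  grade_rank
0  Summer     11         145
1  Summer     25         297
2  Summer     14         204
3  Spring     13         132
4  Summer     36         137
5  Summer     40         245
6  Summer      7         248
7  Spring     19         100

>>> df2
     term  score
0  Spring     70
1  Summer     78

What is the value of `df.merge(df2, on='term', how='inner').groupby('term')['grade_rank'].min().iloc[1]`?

merge on 'term' (how='inner') → 8 rows:
     term  hours  grade_rank  score
0  Summer     11         145     78
1  Summer     25         297     78
2  Summer     14         204     78
3  Spring     13         132     70
4  Summer     36         137     78
5  Summer     40         245     78
6  Summer      7         248     78
7  Spring     19         100     70
group by term, min of grade_rank:
term
Spring    100
Summer    137
Name: grade_rank, dtype: int64

137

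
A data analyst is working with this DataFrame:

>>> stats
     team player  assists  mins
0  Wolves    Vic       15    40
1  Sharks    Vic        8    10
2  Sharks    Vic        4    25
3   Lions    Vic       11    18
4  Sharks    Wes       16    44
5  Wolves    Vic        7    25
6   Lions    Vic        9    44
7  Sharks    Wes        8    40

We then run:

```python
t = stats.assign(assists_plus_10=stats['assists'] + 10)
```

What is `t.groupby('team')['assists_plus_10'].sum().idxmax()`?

add column assists_plus_10 = stats['assists'] + 10:
     team player  assists  mins  assists_plus_10
0  Wolves    Vic       15    40               25
1  Sharks    Vic        8    10               18
2  Sharks    Vic        4    25               14
3   Lions    Vic       11    18               21
4  Sharks    Wes       16    44               26
5  Wolves    Vic        7    25               17
6   Lions    Vic        9    44               19
7  Sharks    Wes        8    40               18
group by team, sum of assists_plus_10:
team
Lions     40
Sharks    76
Wolves    42
Name: assists_plus_10, dtype: int64
Hence Sharks.

Sharks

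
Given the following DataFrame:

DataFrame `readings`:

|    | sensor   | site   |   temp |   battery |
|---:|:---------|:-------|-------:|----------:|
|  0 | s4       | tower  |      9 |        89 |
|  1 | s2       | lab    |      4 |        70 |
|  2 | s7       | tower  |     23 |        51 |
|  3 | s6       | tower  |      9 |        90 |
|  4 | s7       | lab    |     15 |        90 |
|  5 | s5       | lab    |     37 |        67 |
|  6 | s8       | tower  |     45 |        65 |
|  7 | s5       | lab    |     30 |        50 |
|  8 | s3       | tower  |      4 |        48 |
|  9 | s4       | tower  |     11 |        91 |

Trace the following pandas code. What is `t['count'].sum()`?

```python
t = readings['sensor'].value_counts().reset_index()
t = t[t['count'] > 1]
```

value_counts of sensor:
sensor
s4    2
s7    2
s5    2
s2    1
s6    1
s8    1
s3    1
Name: count, dtype: int64
reset_index():
  sensor  count
0     s4      2
1     s7      2
2     s5      2
3     s2      1
4     s6      1
5     s8      1
6     s3      1
filter rows where count > 1:
  sensor  count
0     s4      2
1     s7      2
2     s5      2
Finally, sum of column 'count' = 6.

6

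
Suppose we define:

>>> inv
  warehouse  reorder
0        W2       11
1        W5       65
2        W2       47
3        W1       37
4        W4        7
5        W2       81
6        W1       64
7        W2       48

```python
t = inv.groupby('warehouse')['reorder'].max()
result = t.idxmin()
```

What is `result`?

group by warehouse, max of reorder:
warehouse
W1    64
W2    81
W4     7
W5    65
Name: reorder, dtype: int64
Taking the label with the smallest value gives W4.

W4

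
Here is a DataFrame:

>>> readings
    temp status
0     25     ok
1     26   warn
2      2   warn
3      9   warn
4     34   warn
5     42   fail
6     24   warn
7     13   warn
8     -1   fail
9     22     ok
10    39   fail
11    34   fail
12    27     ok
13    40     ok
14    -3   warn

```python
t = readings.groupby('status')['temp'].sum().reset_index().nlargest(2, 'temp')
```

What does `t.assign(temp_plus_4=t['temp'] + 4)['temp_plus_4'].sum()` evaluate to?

236

group by status, sum of temp:
status
fail    114
ok      114
warn    105
Name: temp, dtype: int64
reset_index():
  status  temp
0   fail   114
1     ok   114
2   warn   105
take 2 rows with largest temp:
  status  temp
0   fail   114
1     ok   114
add column temp_plus_4 = t['temp'] + 4:
  status  temp  temp_plus_4
0   fail   114          118
1     ok   114          118
Taking the sum of column 'temp_plus_4' gives 236.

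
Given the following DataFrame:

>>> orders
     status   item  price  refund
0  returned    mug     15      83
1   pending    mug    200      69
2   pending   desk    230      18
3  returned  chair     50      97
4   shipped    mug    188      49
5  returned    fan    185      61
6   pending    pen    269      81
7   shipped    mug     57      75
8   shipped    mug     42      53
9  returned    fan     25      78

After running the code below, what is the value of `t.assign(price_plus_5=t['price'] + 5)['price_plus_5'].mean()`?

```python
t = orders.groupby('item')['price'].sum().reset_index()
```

group by item, sum of price:
item
chair     50
desk     230
fan      210
mug      502
pen      269
Name: price, dtype: int64
reset_index():
    item  price
0  chair     50
1   desk    230
2    fan    210
3    mug    502
4    pen    269
add column price_plus_5 = t['price'] + 5:
    item  price  price_plus_5
0  chair     50            55
1   desk    230           235
2    fan    210           215
3    mug    502           507
4    pen    269           274
Hence 257.2.

257.2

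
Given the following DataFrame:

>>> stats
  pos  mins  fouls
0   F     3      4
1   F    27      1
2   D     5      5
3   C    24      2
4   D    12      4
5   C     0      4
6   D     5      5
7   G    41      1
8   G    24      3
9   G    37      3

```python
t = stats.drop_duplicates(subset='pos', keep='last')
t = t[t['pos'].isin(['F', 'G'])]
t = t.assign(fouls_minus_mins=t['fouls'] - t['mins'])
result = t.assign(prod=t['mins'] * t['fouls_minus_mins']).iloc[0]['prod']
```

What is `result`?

-702

drop duplicate pos (keep=last):
  pos  mins  fouls
1   F    27      1
5   C     0      4
6   D     5      5
9   G    37      3
filter rows where pos in ['F', 'G']:
  pos  mins  fouls
1   F    27      1
9   G    37      3
add column fouls_minus_mins = t['fouls'] - t['mins']:
  pos  mins  fouls  fouls_minus_mins
1   F    27      1               -26
9   G    37      3               -34
add column prod = t['mins'] * t['fouls_minus_mins']:
  pos  mins  fouls  fouls_minus_mins  prod
1   F    27      1               -26  -702
9   G    37      3               -34 -1258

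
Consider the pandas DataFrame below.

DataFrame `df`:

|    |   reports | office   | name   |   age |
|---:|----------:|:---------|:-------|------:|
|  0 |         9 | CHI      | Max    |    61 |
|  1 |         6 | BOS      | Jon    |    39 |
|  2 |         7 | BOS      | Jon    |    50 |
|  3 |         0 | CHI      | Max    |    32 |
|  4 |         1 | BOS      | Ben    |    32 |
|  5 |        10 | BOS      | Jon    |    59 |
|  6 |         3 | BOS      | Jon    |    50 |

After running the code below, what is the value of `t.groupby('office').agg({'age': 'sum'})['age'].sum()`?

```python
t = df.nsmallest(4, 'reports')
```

153

take 4 rows with smallest reports:
   reports office name  age
3        0    CHI  Max   32
4        1    BOS  Ben   32
6        3    BOS  Jon   50
1        6    BOS  Jon   39
group by office, sum of age:
        age
office     
BOS     121
CHI      32
sum of column 'age' → 153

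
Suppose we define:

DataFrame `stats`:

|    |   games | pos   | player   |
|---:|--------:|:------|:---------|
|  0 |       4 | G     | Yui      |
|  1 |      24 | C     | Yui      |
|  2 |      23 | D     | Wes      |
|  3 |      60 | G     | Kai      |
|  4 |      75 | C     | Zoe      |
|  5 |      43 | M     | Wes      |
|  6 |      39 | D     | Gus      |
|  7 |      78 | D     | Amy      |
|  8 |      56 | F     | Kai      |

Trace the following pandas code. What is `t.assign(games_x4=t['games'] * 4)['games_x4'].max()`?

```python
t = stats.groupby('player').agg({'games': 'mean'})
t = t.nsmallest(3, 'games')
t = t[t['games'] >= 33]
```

group by player, mean of games:
        games
player       
Amy      78.0
Gus      39.0
Kai      58.0
Wes      33.0
Yui      14.0
Zoe      75.0
take 3 rows with smallest games:
        games
player       
Yui      14.0
Wes      33.0
Gus      39.0
filter rows where games >= 33:
        games
player       
Wes      33.0
Gus      39.0
add column games_x4 = t['games'] * 4:
        games  games_x4
player                 
Wes      33.0     132.0
Gus      39.0     156.0
Reading off the max of column 'games_x4', we get 156.0.

156.0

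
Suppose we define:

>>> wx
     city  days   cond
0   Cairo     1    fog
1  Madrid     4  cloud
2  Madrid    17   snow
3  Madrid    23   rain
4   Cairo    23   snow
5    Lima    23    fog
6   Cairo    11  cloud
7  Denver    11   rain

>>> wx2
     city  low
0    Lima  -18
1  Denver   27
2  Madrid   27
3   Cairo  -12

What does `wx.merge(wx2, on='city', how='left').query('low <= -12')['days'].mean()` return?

merge on 'city' (how='left') → 8 rows:
     city  days   cond  low
0   Cairo     1    fog  -12
1  Madrid     4  cloud   27
2  Madrid    17   snow   27
3  Madrid    23   rain   27
4   Cairo    23   snow  -12
5    Lima    23    fog  -18
6   Cairo    11  cloud  -12
7  Denver    11   rain   27
filter rows where low <= -12:
    city  days   cond  low
0  Cairo     1    fog  -12
4  Cairo    23   snow  -12
5   Lima    23    fog  -18
6  Cairo    11  cloud  -12
Finally, mean of column 'days' = 14.5.

14.5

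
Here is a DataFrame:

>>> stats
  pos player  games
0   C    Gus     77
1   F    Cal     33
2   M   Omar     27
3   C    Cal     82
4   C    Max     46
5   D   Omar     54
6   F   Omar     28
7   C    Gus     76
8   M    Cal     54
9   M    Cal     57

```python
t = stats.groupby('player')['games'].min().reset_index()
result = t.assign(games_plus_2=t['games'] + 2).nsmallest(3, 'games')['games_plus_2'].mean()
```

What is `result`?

group by player, min of games:
player
Cal     33
Gus     76
Max     46
Omar    27
Name: games, dtype: int64
reset_index():
  player  games
0    Cal     33
1    Gus     76
2    Max     46
3   Omar     27
add column games_plus_2 = t['games'] + 2:
  player  games  games_plus_2
0    Cal     33            35
1    Gus     76            78
2    Max     46            48
3   Omar     27            29
take 3 rows with smallest games:
  player  games  games_plus_2
3   Omar     27            29
0    Cal     33            35
2    Max     46            48
Taking the mean of column 'games_plus_2' gives 37.3333333333.

37.3333333333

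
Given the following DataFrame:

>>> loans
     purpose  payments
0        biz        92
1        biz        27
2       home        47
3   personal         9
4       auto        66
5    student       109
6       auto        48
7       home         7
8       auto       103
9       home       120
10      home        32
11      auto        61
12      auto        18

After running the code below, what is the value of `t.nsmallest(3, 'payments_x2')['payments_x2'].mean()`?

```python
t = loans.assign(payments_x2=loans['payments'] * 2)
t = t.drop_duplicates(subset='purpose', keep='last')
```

add column payments_x2 = loans['payments'] * 2:
     purpose  payments  payments_x2
0        biz        92          184
1        biz        27           54
2       home        47           94
3   personal         9           18
4       auto        66          132
5    student       109          218
6       auto        48           96
7       home         7           14
8       auto       103          206
9       home       120          240
10      home        32           64
11      auto        61          122
12      auto        18           36
drop duplicate purpose (keep=last):
     purpose  payments  payments_x2
1        biz        27           54
3   personal         9           18
5    student       109          218
10      home        32           64
12      auto        18           36
take 3 rows with smallest payments_x2:
     purpose  payments  payments_x2
3   personal         9           18
12      auto        18           36
1        biz        27           54
So mean() = 36.0.

36.0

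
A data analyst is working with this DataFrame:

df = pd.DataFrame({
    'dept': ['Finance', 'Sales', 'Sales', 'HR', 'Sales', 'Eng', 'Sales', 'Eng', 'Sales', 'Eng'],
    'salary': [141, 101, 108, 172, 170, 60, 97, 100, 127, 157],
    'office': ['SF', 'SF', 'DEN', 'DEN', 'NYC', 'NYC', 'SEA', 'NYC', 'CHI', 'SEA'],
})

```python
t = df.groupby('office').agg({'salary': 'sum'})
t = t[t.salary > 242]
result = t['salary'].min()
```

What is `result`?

254

group by office, sum of salary:
        salary
office        
CHI        127
DEN        280
NYC        330
SEA        254
SF         242
filter rows where salary > 242:
        salary
office        
DEN        280
NYC        330
SEA        254
Hence 254.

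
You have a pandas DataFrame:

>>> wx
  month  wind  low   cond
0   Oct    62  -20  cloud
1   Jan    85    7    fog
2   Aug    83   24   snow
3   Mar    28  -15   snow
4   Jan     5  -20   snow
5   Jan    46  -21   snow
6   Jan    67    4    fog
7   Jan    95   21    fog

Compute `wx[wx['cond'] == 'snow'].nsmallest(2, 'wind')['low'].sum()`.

-35

filter rows where cond == 'snow':
  month  wind  low  cond
2   Aug    83   24  snow
3   Mar    28  -15  snow
4   Jan     5  -20  snow
5   Jan    46  -21  snow
take 2 rows with smallest wind:
  month  wind  low  cond
4   Jan     5  -20  snow
3   Mar    28  -15  snow
Taking the sum of column 'low' gives -35.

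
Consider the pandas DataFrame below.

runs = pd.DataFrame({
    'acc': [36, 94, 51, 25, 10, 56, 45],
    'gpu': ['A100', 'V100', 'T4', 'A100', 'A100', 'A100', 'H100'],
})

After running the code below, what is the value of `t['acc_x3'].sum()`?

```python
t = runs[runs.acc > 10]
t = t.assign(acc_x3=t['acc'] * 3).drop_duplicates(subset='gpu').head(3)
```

543

filter rows where acc > 10:
   acc   gpu
0   36  A100
1   94  V100
2   51    T4
3   25  A100
5   56  A100
6   45  H100
add column acc_x3 = t['acc'] * 3:
   acc   gpu  acc_x3
0   36  A100     108
1   94  V100     282
2   51    T4     153
3   25  A100      75
5   56  A100     168
6   45  H100     135
drop duplicate gpu (keep=first):
   acc   gpu  acc_x3
0   36  A100     108
1   94  V100     282
2   51    T4     153
6   45  H100     135
take first 3 rows:
   acc   gpu  acc_x3
0   36  A100     108
1   94  V100     282
2   51    T4     153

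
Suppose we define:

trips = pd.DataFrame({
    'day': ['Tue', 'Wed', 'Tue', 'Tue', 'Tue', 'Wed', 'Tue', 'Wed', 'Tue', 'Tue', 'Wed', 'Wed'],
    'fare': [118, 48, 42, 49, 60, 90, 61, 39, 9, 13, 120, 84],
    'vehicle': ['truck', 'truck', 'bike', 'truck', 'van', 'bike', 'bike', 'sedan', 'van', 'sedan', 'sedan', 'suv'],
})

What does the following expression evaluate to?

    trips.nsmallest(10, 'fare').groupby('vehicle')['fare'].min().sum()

196

take 10 rows with smallest fare:
    day  fare vehicle
8   Tue     9     van
9   Tue    13   sedan
7   Wed    39   sedan
2   Tue    42    bike
1   Wed    48   truck
3   Tue    49   truck
4   Tue    60     van
6   Tue    61    bike
11  Wed    84     suv
5   Wed    90    bike
group by vehicle, min of fare:
vehicle
bike     42
sedan    13
suv      84
truck    48
van       9
Name: fare, dtype: int64
Taking the sum of the resulting series gives 196.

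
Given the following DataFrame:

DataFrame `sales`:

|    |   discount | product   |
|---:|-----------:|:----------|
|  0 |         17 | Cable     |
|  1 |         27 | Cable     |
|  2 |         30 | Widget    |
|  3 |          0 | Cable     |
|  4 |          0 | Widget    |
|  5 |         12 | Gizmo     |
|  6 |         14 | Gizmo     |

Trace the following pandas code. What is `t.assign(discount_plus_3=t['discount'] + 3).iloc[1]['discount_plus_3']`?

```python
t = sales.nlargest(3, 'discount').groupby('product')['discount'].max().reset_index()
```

take 3 rows with largest discount:
   discount product
2        30  Widget
1        27   Cable
0        17   Cable
group by product, max of discount:
product
Cable     27
Widget    30
Name: discount, dtype: int64
reset_index():
  product  discount
0   Cable        27
1  Widget        30
add column discount_plus_3 = t['discount'] + 3:
  product  discount  discount_plus_3
0   Cable        27               30
1  Widget        30               33

33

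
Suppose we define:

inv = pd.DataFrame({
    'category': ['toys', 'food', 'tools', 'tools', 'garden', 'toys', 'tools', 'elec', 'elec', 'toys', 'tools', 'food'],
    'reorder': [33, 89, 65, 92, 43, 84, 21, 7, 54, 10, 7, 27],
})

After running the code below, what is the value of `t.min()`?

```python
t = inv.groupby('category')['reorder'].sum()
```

group by category, sum of reorder:
category
elec       61
food      116
garden     43
tools     185
toys      127
Name: reorder, dtype: int64
The min of the resulting series is 43.

43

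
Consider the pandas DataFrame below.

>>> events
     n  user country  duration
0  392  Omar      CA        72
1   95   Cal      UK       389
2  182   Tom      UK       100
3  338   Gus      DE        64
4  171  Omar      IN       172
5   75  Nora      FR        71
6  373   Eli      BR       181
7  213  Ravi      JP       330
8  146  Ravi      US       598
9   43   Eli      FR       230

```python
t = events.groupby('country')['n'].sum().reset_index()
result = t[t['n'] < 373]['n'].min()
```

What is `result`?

group by country, sum of n:
country
BR    373
CA    392
DE    338
FR    118
IN    171
JP    213
UK    277
US    146
Name: n, dtype: int64
reset_index():
  country    n
0      BR  373
1      CA  392
2      DE  338
3      FR  118
4      IN  171
5      JP  213
6      UK  277
7      US  146
filter rows where n < 373:
  country    n
2      DE  338
3      FR  118
4      IN  171
5      JP  213
6      UK  277
7      US  146

118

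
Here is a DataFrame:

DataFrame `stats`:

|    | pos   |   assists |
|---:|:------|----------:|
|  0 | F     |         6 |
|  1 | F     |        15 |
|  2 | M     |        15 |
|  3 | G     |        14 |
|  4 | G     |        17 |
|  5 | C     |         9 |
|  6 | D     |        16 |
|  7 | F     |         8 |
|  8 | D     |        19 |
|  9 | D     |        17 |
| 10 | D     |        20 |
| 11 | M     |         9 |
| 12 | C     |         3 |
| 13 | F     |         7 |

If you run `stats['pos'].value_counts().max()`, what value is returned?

4

value_counts of pos:
pos
F    4
D    4
M    2
G    2
C    2
Name: count, dtype: int64
max of the resulting series → 4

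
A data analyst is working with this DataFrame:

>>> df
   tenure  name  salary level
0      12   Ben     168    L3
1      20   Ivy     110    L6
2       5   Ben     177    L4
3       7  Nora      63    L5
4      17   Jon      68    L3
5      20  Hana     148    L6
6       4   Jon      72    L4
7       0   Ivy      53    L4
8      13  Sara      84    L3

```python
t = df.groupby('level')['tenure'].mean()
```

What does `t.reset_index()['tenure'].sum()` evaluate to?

44.0

group by level, mean of tenure:
level
L3    14.0
L4     3.0
L5     7.0
L6    20.0
Name: tenure, dtype: float64
reset_index():
  level  tenure
0    L3    14.0
1    L4     3.0
2    L5     7.0
3    L6    20.0
Hence 44.0.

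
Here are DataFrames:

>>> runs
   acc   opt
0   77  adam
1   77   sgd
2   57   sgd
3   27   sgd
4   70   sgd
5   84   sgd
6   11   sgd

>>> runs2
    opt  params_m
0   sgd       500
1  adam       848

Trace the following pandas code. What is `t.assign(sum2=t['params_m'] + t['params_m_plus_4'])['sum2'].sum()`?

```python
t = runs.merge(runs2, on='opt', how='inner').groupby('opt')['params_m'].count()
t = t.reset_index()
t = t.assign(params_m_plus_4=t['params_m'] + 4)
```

merge on 'opt' (how='inner') → 7 rows:
   acc   opt  params_m
0   77  adam       848
1   77   sgd       500
2   57   sgd       500
3   27   sgd       500
4   70   sgd       500
5   84   sgd       500
6   11   sgd       500
group by opt, count of params_m:
opt
adam    1
sgd     6
Name: params_m, dtype: int64
reset_index():
    opt  params_m
0  adam         1
1   sgd         6
add column params_m_plus_4 = t['params_m'] + 4:
    opt  params_m  params_m_plus_4
0  adam         1                5
1   sgd         6               10
add column sum2 = t['params_m'] + t['params_m_plus_4']:
    opt  params_m  params_m_plus_4  sum2
0  adam         1                5     6
1   sgd         6               10    16
So sum() = 22.

22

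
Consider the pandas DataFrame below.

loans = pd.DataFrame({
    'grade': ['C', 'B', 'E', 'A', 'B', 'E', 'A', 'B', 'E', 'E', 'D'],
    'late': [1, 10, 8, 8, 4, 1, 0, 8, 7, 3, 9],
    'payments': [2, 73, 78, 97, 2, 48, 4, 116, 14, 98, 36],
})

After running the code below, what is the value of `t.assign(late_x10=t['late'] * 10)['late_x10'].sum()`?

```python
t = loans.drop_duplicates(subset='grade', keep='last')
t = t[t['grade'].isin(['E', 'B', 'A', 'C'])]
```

120

drop duplicate grade (keep=last):
   grade  late  payments
0      C     1         2
6      A     0         4
7      B     8       116
9      E     3        98
10     D     9        36
filter rows where grade in ['E', 'B', 'A', 'C']:
  grade  late  payments
0     C     1         2
6     A     0         4
7     B     8       116
9     E     3        98
add column late_x10 = t['late'] * 10:
  grade  late  payments  late_x10
0     C     1         2        10
6     A     0         4         0
7     B     8       116        80
9     E     3        98        30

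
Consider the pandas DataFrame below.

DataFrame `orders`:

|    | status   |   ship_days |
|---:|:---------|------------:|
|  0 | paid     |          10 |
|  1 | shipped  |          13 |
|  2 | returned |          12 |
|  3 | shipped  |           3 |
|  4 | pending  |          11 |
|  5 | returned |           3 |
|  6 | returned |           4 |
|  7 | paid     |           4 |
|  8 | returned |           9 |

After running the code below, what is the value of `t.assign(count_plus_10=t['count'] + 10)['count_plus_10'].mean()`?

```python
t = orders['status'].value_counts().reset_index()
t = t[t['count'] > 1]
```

value_counts of status:
status
returned    4
paid        2
shipped     2
pending     1
Name: count, dtype: int64
reset_index():
     status  count
0  returned      4
1      paid      2
2   shipped      2
3   pending      1
filter rows where count > 1:
     status  count
0  returned      4
1      paid      2
2   shipped      2
add column count_plus_10 = t['count'] + 10:
     status  count  count_plus_10
0  returned      4             14
1      paid      2             12
2   shipped      2             12
Then the mean of column 'count_plus_10': 12.6666666667

12.6666666667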